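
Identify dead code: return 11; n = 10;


statement follows a return and is unreachable
Dead: 'n = 10'


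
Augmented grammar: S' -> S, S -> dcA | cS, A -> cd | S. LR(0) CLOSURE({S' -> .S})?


Start: S' -> .S
For each item with dot before a nonterminal B, add B -> .γ for every B-production
Closure: [S' -> .S, S -> .dcA, S -> .cS]


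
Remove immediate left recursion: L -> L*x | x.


Left-recursive alternatives: L*x; non-recursive: x
Introduce L': L -> xL', L' -> *xL' | ε


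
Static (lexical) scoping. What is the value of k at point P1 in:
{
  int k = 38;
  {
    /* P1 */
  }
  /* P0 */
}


P1's block does not declare k; resolves to the enclosing declaration at depth 0
k = 38


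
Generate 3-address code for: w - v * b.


Break into single-operator statements:
t1 = v * b
t2 = w - t1


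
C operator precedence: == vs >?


'>' is relational (level 7); '==' is equality (level 6)
Higher level binds tighter
'>' has higher precedence than '=='


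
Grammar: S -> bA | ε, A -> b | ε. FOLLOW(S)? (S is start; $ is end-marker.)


$ ∈ FOLLOW(S). For each A -> αBβ: add FIRST(β)\{ε} to FOLLOW(B); if β nullable, add FOLLOW(A).
FOLLOW(S) = {$}


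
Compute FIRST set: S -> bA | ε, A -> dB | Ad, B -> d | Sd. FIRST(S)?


Per alternative of S: FIRST(bA) = {b}; FIRST(ε) = {ε}
FIRST(S) = {b, ε}


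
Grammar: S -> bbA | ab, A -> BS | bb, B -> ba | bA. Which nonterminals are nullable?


A nonterminal is nullable iff some alternative derives ε (directly, or every symbol in it is nullable)
Nullable: {}


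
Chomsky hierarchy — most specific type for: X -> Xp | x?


Left-linear: every RHS is a terminal or one nonterminal followed by a terminal
Classification: Type 3 (Regular)


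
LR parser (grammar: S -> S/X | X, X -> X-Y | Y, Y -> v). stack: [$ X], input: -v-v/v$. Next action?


shift '-' to continue X -> X-Y
Action: shift


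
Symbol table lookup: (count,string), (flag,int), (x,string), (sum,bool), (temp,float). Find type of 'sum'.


Lookup 'sum' → type bool


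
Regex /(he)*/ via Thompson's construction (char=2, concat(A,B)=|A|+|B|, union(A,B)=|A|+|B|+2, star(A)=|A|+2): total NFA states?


Syntax tree has 2 char leaf(s), 0 union(s), 1 star(s)
chars contribute 2×2 = 4; each union adds +2; each star adds +2
Total: 4 + 0 + 2 = 6 states


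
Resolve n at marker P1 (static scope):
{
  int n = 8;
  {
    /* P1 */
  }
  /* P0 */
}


P1's block does not declare n; resolves to the enclosing declaration at depth 0
n = 8


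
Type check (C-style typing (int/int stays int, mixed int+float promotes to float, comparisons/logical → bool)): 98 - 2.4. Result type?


Operand types: int - float
Rule: mixed int/float promotes to float; int/int stays int
Result type: float


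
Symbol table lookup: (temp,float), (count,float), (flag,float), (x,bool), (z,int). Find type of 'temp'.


Lookup 'temp' → type float


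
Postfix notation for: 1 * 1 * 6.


Left to right (same or higher precedence on left)
Postfix: 1 1 * 6 *


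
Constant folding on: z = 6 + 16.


6 + 16 = 22 at compile time
Optimized: z = 22


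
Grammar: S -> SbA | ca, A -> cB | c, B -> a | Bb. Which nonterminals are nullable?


A nonterminal is nullable iff some alternative derives ε (directly, or every symbol in it is nullable)
Nullable: {}


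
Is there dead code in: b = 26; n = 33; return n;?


b is assigned but never read
Dead: 'b = 26'


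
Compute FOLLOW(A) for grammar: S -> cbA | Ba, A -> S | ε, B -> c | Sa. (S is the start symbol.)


$ ∈ FOLLOW(S). For each A -> αBβ: add FIRST(β)\{ε} to FOLLOW(B); if β nullable, add FOLLOW(A).
FOLLOW(A) = {$, a}


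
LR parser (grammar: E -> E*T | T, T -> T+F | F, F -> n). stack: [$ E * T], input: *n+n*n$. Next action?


handle 'E*T' on top; lookahead ∈ FOLLOW(E) = {*, $}
Action: reduce (E -> E*T)


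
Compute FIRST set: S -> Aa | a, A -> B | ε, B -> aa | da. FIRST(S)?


Per alternative of S: FIRST(Aa) = {a, d}; FIRST(a) = {a}
FIRST(S) = {a, d}


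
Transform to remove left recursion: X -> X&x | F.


Left-recursive alternatives: X&x; non-recursive: F
Introduce X': X -> FX', X' -> &xX' | ε


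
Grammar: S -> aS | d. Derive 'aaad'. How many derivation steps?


Derivation: S => aS => aaS => aaaS => aaad
Steps: 4


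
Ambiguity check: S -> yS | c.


right-linear, alternatives start with distinct terminals 'y' vs 'c': unique leftmost derivation
Unambiguous


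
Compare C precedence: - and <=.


'-' is additive (level 9); '<=' is relational (level 7)
Higher level binds tighter
'-' has higher precedence than '<='


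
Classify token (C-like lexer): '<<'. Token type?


Pattern: operator symbol
Type: OPERATOR


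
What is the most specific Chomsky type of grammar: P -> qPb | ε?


Single nonterminal LHS, but q^n b^n is not regular
Classification: Type 2 (Context-Free)


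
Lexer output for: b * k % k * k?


Scan left to right, longest-match per lexeme
Tokens: ID(b), OP(*), ID(k), OP(%), ID(k), OP(*), ID(k)


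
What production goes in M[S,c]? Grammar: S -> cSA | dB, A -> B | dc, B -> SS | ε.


For [S, c]: 'c' ∈ FIRST(cSA)
Entry: S -> cSA


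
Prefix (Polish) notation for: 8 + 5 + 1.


left-to-right (same/higher precedence on left): tree is (+ (+ 8 5) 1)
Prefix: + + 8 5 1


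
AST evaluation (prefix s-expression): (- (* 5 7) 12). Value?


Evaluate inner: (* 5 7) = 35
Evaluate root: (- 35 12) = 23
Result: 23


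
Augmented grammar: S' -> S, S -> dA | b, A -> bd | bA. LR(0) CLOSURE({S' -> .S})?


Start: S' -> .S
For each item with dot before a nonterminal B, add B -> .γ for every B-production
Closure: [S' -> .S, S -> .dA, S -> .b]


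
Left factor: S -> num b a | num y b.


Common prefix: 'num'
Factored: S -> num S', S' -> b a | y b


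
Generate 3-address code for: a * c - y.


Break into single-operator statements:
t1 = a * c
t2 = t1 - y


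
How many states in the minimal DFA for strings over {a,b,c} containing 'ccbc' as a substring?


KMP-style automaton: 4 progress states + 1 absorbing accept = 5
Minimal DFA: 5 states


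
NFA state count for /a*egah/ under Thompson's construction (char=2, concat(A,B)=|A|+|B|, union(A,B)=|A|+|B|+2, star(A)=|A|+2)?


Syntax tree has 5 char leaf(s), 0 union(s), 1 star(s)
chars contribute 5×2 = 10; each union adds +2; each star adds +2
Total: 10 + 0 + 2 = 12 states


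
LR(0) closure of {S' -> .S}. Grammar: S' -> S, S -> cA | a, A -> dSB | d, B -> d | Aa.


Start: S' -> .S
For each item with dot before a nonterminal B, add B -> .γ for every B-production
Closure: [S' -> .S, S -> .cA, S -> .a]


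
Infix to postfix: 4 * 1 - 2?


Left to right (same or higher precedence on left)
Postfix: 4 1 * 2 -


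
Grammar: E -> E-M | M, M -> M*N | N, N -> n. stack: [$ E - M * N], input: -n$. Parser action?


handle 'M*N' on top
Action: reduce (M -> M*N)


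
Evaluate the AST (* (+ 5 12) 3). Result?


Evaluate inner: (+ 5 12) = 17
Evaluate root: (* 17 3) = 51
Result: 51


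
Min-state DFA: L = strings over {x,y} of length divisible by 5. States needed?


Track length mod 5: states 0..4, accept at 0
Minimal DFA: 5 states


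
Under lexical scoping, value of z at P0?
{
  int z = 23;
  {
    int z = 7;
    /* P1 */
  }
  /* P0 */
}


z declared in the same block as P0
z = 23


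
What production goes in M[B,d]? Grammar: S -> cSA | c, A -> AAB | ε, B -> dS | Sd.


For [B, d]: 'd' ∈ FIRST(dS)
Entry: B -> dS


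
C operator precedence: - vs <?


'-' is additive (level 9); '<' is relational (level 7)
Higher level binds tighter
'-' has higher precedence than '<'


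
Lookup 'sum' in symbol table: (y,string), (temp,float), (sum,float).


Lookup 'sum' → type float


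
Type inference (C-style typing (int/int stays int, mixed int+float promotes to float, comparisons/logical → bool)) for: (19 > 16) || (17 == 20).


Operand types: bool || bool
Rule: logical operators take bool operands and yield bool
Result type: bool


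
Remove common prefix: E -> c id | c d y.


Common prefix: 'c'
Factored: E -> c E', E' -> id | d y


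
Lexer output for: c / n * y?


Scan left to right, longest-match per lexeme
Tokens: ID(c), OP(/), ID(n), OP(*), ID(y)


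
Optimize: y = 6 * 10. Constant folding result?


6 * 10 = 60 at compile time
Optimized: y = 60


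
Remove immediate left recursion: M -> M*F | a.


Left-recursive alternatives: M*F; non-recursive: a
Introduce M': M -> aM', M' -> *FM' | ε


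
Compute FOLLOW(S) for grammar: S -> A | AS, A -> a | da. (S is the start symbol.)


$ ∈ FOLLOW(S). For each A -> αBβ: add FIRST(β)\{ε} to FOLLOW(B); if β nullable, add FOLLOW(A).
FOLLOW(S) = {$}


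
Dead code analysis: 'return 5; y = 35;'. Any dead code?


statement follows a return and is unreachable
Dead: 'y = 35'


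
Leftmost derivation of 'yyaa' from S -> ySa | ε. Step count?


Derivation: S => ySa => yySaa => yyaa
Steps: 3


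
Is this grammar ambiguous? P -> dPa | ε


balanced d^n…a^n: each string has a unique parse
Unambiguous


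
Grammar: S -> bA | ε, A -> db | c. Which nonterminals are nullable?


A nonterminal is nullable iff some alternative derives ε (directly, or every symbol in it is nullable)
Nullable: {S}


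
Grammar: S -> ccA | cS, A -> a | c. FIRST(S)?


Per alternative of S: FIRST(ccA) = {c}; FIRST(cS) = {c}
FIRST(S) = {c}


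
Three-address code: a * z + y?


Break into single-operator statements:
t1 = a * z
t2 = t1 + y


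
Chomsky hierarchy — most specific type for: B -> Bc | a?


Left-linear: every RHS is a terminal or one nonterminal followed by a terminal
Classification: Type 3 (Regular)


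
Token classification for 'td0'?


Pattern: letter/underscore followed by alphanumerics, not a keyword
Type: IDENTIFIER


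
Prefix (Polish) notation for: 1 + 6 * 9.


'*' binds tighter: tree is (+ 1 (* 6 9))
Prefix: + 1 * 6 9


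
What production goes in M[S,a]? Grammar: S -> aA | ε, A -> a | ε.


For [S, a]: 'a' ∈ FIRST(aA)
Entry: S -> aA


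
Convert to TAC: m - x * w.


Break into single-operator statements:
t1 = x * w
t2 = m - t1


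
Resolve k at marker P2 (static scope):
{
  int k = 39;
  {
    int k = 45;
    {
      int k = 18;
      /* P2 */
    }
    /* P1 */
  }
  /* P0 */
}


k declared in the same block as P2
k = 18


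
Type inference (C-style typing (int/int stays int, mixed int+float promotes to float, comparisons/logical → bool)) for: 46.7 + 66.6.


Operand types: float + float
Rule: mixed int/float promotes to float; int/int stays int
Result type: float


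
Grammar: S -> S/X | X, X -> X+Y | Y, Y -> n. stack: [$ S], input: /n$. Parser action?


shift '/' to continue S -> S/X
Action: shift


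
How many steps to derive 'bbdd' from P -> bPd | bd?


Derivation: P => bPd => bbdd
Steps: 2


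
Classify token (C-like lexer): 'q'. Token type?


Pattern: letter/underscore followed by alphanumerics, not a keyword
Type: IDENTIFIER


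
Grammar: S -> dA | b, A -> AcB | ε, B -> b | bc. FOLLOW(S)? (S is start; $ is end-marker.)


$ ∈ FOLLOW(S). For each A -> αBβ: add FIRST(β)\{ε} to FOLLOW(B); if β nullable, add FOLLOW(A).
FOLLOW(S) = {$}


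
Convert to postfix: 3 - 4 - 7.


Left to right (same or higher precedence on left)
Postfix: 3 4 - 7 -


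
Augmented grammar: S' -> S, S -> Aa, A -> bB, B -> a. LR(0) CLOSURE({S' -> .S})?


Start: S' -> .S
For each item with dot before a nonterminal B, add B -> .γ for every B-production
Closure: [S' -> .S, S -> .Aa, A -> .bB]


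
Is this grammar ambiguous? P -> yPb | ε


balanced y^n…b^n: each string has a unique parse
Unambiguous


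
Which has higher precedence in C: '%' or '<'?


'%' is multiplicative (level 10); '<' is relational (level 7)
Higher level binds tighter
'%' has higher precedence than '<'


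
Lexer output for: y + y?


Scan left to right, longest-match per lexeme
Tokens: ID(y), OP(+), ID(y)


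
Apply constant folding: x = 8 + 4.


8 + 4 = 12 at compile time
Optimized: x = 12


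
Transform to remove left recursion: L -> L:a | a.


Left-recursive alternatives: L:a; non-recursive: a
Introduce L': L -> aL', L' -> :aL' | ε


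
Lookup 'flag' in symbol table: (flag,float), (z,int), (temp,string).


Lookup 'flag' → type float


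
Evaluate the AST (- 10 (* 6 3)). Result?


Evaluate inner: (* 6 3) = 18
Evaluate root: (- 10 18) = -8
Result: -8


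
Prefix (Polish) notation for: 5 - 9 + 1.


left-to-right (same/higher precedence on left): tree is (+ (- 5 9) 1)
Prefix: + - 5 9 1


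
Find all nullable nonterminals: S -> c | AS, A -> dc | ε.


A nonterminal is nullable iff some alternative derives ε (directly, or every symbol in it is nullable)
Nullable: {A}


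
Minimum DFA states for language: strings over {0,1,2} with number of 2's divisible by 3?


Track (count of 2) mod 3: states 0..2, accept at 0
Minimal DFA: 3 states


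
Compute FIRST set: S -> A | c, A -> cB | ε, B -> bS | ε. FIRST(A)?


Per alternative of A: FIRST(cB) = {c}; FIRST(ε) = {ε}
FIRST(A) = {c, ε}


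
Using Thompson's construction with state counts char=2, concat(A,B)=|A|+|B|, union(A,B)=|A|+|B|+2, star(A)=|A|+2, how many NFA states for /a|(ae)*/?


Syntax tree has 3 char leaf(s), 1 union(s), 1 star(s)
chars contribute 3×2 = 6; each union adds +2; each star adds +2
Total: 6 + 2 + 2 = 10 states


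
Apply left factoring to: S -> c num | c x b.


Common prefix: 'c'
Factored: S -> c S', S' -> num | x b


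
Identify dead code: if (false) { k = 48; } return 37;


condition is constant false, so the whole block is unreachable
Dead: 'if (false) { k = 48; }'


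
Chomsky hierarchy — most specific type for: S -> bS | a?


Right-linear: every RHS is a terminal or a terminal followed by one nonterminal
Classification: Type 3 (Regular)


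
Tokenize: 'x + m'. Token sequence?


Scan left to right, longest-match per lexeme
Tokens: ID(x), OP(+), ID(m)


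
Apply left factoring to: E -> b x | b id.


Common prefix: 'b'
Factored: E -> b E', E' -> x | id


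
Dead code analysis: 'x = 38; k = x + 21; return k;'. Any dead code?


x is read by k's definition; k is returned
No dead code


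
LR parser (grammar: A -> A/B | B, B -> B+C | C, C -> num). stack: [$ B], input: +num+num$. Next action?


shift '+' to continue B -> B+C
Action: shift


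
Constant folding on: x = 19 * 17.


19 * 17 = 323 at compile time
Optimized: x = 323


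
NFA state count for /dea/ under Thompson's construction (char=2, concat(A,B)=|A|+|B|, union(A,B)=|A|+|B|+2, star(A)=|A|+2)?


Syntax tree has 3 char leaf(s), 0 union(s), 0 star(s)
chars contribute 3×2 = 6; each union adds +2; each star adds +2
Total: 6 + 0 + 0 = 6 states


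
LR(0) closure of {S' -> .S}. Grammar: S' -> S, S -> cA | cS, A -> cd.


Start: S' -> .S
For each item with dot before a nonterminal B, add B -> .γ for every B-production
Closure: [S' -> .S, S -> .cA, S -> .cS]


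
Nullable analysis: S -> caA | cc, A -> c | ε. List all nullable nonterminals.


A nonterminal is nullable iff some alternative derives ε (directly, or every symbol in it is nullable)
Nullable: {A}


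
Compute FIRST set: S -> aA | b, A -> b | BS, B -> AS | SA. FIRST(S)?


Per alternative of S: FIRST(aA) = {a}; FIRST(b) = {b}
FIRST(S) = {a, b}


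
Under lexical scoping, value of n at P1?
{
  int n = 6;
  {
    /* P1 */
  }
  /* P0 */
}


P1's block does not declare n; resolves to the enclosing declaration at depth 0
n = 6


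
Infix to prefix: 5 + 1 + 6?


left-to-right (same/higher precedence on left): tree is (+ (+ 5 1) 6)
Prefix: + + 5 1 6


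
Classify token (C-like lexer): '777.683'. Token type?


Pattern: digits with a decimal point
Type: FLOAT_LITERAL


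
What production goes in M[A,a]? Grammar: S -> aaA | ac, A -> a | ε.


For [A, a]: 'a' ∈ FIRST(a)
Entry: A -> a


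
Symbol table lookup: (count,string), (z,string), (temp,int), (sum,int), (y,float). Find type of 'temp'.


Lookup 'temp' → type int


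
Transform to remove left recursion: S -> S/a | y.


Left-recursive alternatives: S/a; non-recursive: y
Introduce S': S -> yS', S' -> /aS' | ε


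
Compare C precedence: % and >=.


'%' is multiplicative (level 10); '>=' is relational (level 7)
Higher level binds tighter
'%' has higher precedence than '>='


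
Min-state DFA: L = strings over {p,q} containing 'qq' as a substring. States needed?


KMP-style automaton: 2 progress states + 1 absorbing accept = 3
Minimal DFA: 3 states


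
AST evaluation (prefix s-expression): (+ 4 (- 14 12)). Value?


Evaluate inner: (- 14 12) = 2
Evaluate root: (+ 4 2) = 6
Result: 6


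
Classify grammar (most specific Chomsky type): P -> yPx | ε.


Single nonterminal LHS, but y^n x^n is not regular
Classification: Type 2 (Context-Free)


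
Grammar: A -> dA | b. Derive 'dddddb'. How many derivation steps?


Derivation: A => dA => ddA => dddA => ddddA => dddddA => dddddb
Steps: 6


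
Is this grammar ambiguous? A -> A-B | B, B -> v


precedence layered via separate nonterminal B: deterministic
Unambiguous


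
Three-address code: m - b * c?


Break into single-operator statements:
t1 = b * c
t2 = m - t1


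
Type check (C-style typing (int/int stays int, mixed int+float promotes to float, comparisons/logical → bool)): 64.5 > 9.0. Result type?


Operand types: float > float
Rule: comparison yields bool
Result type: bool


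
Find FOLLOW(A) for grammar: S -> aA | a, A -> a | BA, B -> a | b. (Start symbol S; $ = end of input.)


$ ∈ FOLLOW(S). For each A -> αBβ: add FIRST(β)\{ε} to FOLLOW(B); if β nullable, add FOLLOW(A).
FOLLOW(A) = {$}


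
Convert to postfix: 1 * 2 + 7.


Left to right (same or higher precedence on left)
Postfix: 1 2 * 7 +


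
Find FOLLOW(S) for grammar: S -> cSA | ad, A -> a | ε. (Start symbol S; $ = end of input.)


$ ∈ FOLLOW(S). For each A -> αBβ: add FIRST(β)\{ε} to FOLLOW(B); if β nullable, add FOLLOW(A).
FOLLOW(S) = {$, a}


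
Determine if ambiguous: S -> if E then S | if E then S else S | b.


dangling else: 'if E then if E then b else b' parses two ways
Ambiguous


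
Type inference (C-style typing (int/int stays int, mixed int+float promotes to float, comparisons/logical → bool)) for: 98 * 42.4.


Operand types: int * float
Rule: mixed int/float promotes to float; int/int stays int
Result type: float


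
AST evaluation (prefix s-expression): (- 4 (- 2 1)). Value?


Evaluate inner: (- 2 1) = 1
Evaluate root: (- 4 1) = 3
Result: 3


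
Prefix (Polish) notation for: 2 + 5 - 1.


left-to-right (same/higher precedence on left): tree is (- (+ 2 5) 1)
Prefix: - + 2 5 1


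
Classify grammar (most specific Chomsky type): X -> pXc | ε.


Single nonterminal LHS, but p^n c^n is not regular
Classification: Type 2 (Context-Free)


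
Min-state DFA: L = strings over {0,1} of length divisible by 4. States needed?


Track length mod 4: states 0..3, accept at 0
Minimal DFA: 4 states


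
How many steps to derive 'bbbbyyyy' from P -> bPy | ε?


Derivation: P => bPy => bbPyy => bbbPyyy => bbbbPyyyy => bbbbyyyy
Steps: 5


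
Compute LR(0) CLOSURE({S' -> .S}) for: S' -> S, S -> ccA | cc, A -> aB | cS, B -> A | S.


Start: S' -> .S
For each item with dot before a nonterminal B, add B -> .γ for every B-production
Closure: [S' -> .S, S -> .ccA, S -> .cc]


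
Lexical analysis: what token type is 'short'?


Pattern: reserved word
Type: KEYWORD


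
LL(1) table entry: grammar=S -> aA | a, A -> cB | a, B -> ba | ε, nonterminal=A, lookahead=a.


For [A, a]: 'a' ∈ FIRST(a)
Entry: A -> a


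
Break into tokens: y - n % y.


Scan left to right, longest-match per lexeme
Tokens: ID(y), OP(-), ID(n), OP(%), ID(y)


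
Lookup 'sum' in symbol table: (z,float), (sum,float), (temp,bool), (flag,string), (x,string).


Lookup 'sum' → type float


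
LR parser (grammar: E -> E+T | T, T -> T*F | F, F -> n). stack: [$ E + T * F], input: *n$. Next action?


handle 'T*F' on top
Action: reduce (T -> T*F)


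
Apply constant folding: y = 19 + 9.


19 + 9 = 28 at compile time
Optimized: y = 28


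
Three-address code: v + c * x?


Break into single-operator statements:
t1 = c * x
t2 = v + t1


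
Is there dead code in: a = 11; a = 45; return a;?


first assignment to a is overwritten before any read
Dead: 'a = 11'


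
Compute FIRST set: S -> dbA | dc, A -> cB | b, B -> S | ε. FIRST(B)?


Per alternative of B: FIRST(S) = {d}; FIRST(ε) = {ε}
FIRST(B) = {d, ε}


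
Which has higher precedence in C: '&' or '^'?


'&' is bitwise AND (level 5); '^' is bitwise XOR (level 4)
Higher level binds tighter
'&' has higher precedence than '^'


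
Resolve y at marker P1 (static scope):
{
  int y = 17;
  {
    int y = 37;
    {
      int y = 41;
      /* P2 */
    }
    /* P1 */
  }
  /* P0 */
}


y declared in the same block as P1
y = 37


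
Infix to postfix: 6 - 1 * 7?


* has higher precedence, evaluate 1*7 first
Postfix: 6 1 7 * -


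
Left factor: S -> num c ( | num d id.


Common prefix: 'num'
Factored: S -> num S', S' -> c ( | d id


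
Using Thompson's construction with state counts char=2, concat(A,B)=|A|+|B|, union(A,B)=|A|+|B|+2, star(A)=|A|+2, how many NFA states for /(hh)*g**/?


Syntax tree has 3 char leaf(s), 0 union(s), 3 star(s)
chars contribute 3×2 = 6; each union adds +2; each star adds +2
Total: 6 + 0 + 6 = 12 states


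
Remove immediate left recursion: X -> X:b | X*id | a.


Left-recursive alternatives: X:b, X*id; non-recursive: a
Introduce X': X -> aX', X' -> :bX' | *idX' | ε


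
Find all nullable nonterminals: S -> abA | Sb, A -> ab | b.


A nonterminal is nullable iff some alternative derives ε (directly, or every symbol in it is nullable)
Nullable: {}


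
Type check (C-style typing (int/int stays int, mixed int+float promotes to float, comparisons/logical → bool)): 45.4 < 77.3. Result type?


Operand types: float < float
Rule: comparison yields bool
Result type: bool


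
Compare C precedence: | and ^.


'^' is bitwise XOR (level 4); '|' is bitwise OR (level 3)
Higher level binds tighter
'^' has higher precedence than '|'


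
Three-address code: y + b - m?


Break into single-operator statements:
t1 = y + b
t2 = t1 - m


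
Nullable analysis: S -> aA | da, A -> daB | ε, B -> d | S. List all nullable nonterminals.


A nonterminal is nullable iff some alternative derives ε (directly, or every symbol in it is nullable)
Nullable: {A}


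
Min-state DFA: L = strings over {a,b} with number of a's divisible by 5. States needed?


Track (count of a) mod 5: states 0..4, accept at 0
Minimal DFA: 5 states


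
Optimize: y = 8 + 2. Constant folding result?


8 + 2 = 10 at compile time
Optimized: y = 10


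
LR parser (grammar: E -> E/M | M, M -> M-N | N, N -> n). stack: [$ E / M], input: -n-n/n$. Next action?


'-' can extend M; shift to build M -> M-N
Action: shift


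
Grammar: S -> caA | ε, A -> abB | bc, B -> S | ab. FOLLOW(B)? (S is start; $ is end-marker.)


$ ∈ FOLLOW(S). For each A -> αBβ: add FIRST(β)\{ε} to FOLLOW(B); if β nullable, add FOLLOW(A).
FOLLOW(B) = {$}


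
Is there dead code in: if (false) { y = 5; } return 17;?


condition is constant false, so the whole block is unreachable
Dead: 'if (false) { y = 5; }'


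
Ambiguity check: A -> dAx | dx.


balanced d^n…x^n: each string has a unique parse
Unambiguous


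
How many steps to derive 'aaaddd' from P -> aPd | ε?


Derivation: P => aPd => aaPdd => aaaPddd => aaaddd
Steps: 4


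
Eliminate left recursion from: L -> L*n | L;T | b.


Left-recursive alternatives: L*n, L;T; non-recursive: b
Introduce L': L -> bL', L' -> *nL' | ;TL' | ε


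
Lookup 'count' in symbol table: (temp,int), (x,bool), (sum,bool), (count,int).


Lookup 'count' → type int


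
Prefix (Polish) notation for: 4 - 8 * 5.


'*' binds tighter: tree is (- 4 (* 8 5))
Prefix: - 4 * 8 5


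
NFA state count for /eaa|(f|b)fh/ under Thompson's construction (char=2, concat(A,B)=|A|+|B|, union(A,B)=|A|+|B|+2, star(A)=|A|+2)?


Syntax tree has 7 char leaf(s), 2 union(s), 0 star(s)
chars contribute 7×2 = 14; each union adds +2; each star adds +2
Total: 14 + 4 + 0 = 18 states


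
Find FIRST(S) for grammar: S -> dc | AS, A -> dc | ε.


Per alternative of S: FIRST(dc) = {d}; FIRST(AS) = {d}
FIRST(S) = {d}


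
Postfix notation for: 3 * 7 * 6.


Left to right (same or higher precedence on left)
Postfix: 3 7 * 6 *


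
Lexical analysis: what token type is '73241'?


Pattern: digits only
Type: INTEGER_LITERAL


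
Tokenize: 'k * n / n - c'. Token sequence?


Scan left to right, longest-match per lexeme
Tokens: ID(k), OP(*), ID(n), OP(/), ID(n), OP(-), ID(c)


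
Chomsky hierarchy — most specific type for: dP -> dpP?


LHS has context (more than one symbol) and |LHS| ≤ |RHS|
Classification: Type 1 (Context-Sensitive)


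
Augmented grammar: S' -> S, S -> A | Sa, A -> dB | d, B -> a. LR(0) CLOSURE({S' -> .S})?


Start: S' -> .S
For each item with dot before a nonterminal B, add B -> .γ for every B-production
Closure: [S' -> .S, S -> .A, S -> .Sa, A -> .dB, A -> .d]


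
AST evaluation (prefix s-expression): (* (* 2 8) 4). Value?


Evaluate inner: (* 2 8) = 16
Evaluate root: (* 16 4) = 64
Result: 64


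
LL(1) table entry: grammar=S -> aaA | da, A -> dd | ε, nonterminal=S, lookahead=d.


For [S, d]: 'd' ∈ FIRST(da)
Entry: S -> da


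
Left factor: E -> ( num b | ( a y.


Common prefix: '('
Factored: E -> ( E', E' -> num b | a y


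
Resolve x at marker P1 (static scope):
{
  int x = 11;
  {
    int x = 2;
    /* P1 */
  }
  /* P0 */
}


x declared in the same block as P1
x = 2


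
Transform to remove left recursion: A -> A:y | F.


Left-recursive alternatives: A:y; non-recursive: F
Introduce A': A -> FA', A' -> :yA' | ε


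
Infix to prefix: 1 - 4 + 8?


left-to-right (same/higher precedence on left): tree is (+ (- 1 4) 8)
Prefix: + - 1 4 8


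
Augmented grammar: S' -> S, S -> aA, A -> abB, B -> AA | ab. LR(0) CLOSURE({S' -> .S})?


Start: S' -> .S
For each item with dot before a nonterminal B, add B -> .γ for every B-production
Closure: [S' -> .S, S -> .aA]


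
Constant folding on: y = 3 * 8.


3 * 8 = 24 at compile time
Optimized: y = 24


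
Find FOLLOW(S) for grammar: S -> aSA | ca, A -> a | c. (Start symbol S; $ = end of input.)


$ ∈ FOLLOW(S). For each A -> αBβ: add FIRST(β)\{ε} to FOLLOW(B); if β nullable, add FOLLOW(A).
FOLLOW(S) = {$, a, c}


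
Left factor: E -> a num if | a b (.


Common prefix: 'a'
Factored: E -> a E', E' -> num if | b (


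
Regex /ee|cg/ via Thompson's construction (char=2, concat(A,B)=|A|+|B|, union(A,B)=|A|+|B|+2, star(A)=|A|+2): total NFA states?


Syntax tree has 4 char leaf(s), 1 union(s), 0 star(s)
chars contribute 4×2 = 8; each union adds +2; each star adds +2
Total: 8 + 2 + 0 = 10 states


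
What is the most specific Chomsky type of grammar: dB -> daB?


LHS has context (more than one symbol) and |LHS| ≤ |RHS|
Classification: Type 1 (Context-Sensitive)


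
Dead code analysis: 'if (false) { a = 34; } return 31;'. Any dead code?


condition is constant false, so the whole block is unreachable
Dead: 'if (false) { a = 34; }'


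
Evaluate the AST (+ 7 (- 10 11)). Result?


Evaluate inner: (- 10 11) = -1
Evaluate root: (+ 7 -1) = 6
Result: 6


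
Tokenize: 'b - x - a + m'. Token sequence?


Scan left to right, longest-match per lexeme
Tokens: ID(b), OP(-), ID(x), OP(-), ID(a), OP(+), ID(m)


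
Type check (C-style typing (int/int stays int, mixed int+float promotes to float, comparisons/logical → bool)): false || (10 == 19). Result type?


Operand types: bool || bool
Rule: logical operators take bool operands and yield bool
Result type: bool


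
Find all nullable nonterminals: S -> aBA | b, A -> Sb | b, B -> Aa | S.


A nonterminal is nullable iff some alternative derives ε (directly, or every symbol in it is nullable)
Nullable: {}


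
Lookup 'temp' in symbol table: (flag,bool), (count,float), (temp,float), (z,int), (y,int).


Lookup 'temp' → type float


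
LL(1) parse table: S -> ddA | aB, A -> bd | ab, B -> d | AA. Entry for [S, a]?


For [S, a]: 'a' ∈ FIRST(aB)
Entry: S -> aB


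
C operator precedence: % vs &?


'%' is multiplicative (level 10); '&' is bitwise AND (level 5)
Higher level binds tighter
'%' has higher precedence than '&'


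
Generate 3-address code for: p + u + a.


Break into single-operator statements:
t1 = p + u
t2 = t1 + a


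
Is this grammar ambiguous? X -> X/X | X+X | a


'a/a+a' has two parse trees (no precedence encoded between / and +)
Ambiguous


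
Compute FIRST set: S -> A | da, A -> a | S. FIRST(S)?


Per alternative of S: FIRST(A) = {a, d}; FIRST(da) = {d}
FIRST(S) = {a, d}


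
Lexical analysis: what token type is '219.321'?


Pattern: digits with a decimal point
Type: FLOAT_LITERAL


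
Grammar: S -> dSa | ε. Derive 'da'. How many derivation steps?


Derivation: S => dSa => da
Steps: 2


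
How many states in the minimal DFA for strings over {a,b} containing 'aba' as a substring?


KMP-style automaton: 3 progress states + 1 absorbing accept = 4
Minimal DFA: 4 states


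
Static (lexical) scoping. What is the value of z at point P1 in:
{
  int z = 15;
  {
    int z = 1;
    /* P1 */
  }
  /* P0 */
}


z declared in the same block as P1
z = 1


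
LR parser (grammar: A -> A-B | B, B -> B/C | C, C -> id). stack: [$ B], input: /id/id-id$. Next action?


shift '/' to continue B -> B/C
Action: shift


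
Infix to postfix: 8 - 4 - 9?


Left to right (same or higher precedence on left)
Postfix: 8 4 - 9 -


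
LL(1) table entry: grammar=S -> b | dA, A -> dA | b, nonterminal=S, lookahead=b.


For [S, b]: 'b' ∈ FIRST(b)
Entry: S -> b


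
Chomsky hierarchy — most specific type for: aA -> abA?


LHS has context (more than one symbol) and |LHS| ≤ |RHS|
Classification: Type 1 (Context-Sensitive)


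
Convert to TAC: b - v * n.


Break into single-operator statements:
t1 = v * n
t2 = b - t1


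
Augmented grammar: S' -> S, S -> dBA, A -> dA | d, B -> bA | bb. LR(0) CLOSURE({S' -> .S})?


Start: S' -> .S
For each item with dot before a nonterminal B, add B -> .γ for every B-production
Closure: [S' -> .S, S -> .dBA]


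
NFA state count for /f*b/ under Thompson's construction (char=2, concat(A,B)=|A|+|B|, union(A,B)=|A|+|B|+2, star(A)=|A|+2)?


Syntax tree has 2 char leaf(s), 0 union(s), 1 star(s)
chars contribute 2×2 = 4; each union adds +2; each star adds +2
Total: 4 + 0 + 2 = 6 states


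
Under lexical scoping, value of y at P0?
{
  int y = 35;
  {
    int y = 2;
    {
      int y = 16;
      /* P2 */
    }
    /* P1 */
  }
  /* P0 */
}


y declared in the same block as P0
y = 35


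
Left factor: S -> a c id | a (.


Common prefix: 'a'
Factored: S -> a S', S' -> c id | (


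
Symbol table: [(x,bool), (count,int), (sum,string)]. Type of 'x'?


Lookup 'x' → type bool


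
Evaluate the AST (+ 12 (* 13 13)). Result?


Evaluate inner: (* 13 13) = 169
Evaluate root: (+ 12 169) = 181
Result: 181


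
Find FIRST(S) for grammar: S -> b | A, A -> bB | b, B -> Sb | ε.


Per alternative of S: FIRST(b) = {b}; FIRST(A) = {b}
FIRST(S) = {b}


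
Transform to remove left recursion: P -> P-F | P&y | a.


Left-recursive alternatives: P-F, P&y; non-recursive: a
Introduce P': P -> aP', P' -> -FP' | &yP' | ε


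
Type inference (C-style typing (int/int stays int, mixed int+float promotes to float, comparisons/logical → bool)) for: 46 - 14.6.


Operand types: int - float
Rule: mixed int/float promotes to float; int/int stays int
Result type: float


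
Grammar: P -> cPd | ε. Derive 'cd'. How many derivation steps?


Derivation: P => cPd => cd
Steps: 2


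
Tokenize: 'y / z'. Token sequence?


Scan left to right, longest-match per lexeme
Tokens: ID(y), OP(/), ID(z)


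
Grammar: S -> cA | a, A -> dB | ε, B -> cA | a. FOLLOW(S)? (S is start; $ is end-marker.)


$ ∈ FOLLOW(S). For each A -> αBβ: add FIRST(β)\{ε} to FOLLOW(B); if β nullable, add FOLLOW(A).
FOLLOW(S) = {$}


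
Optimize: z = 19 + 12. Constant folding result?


19 + 12 = 31 at compile time
Optimized: z = 31


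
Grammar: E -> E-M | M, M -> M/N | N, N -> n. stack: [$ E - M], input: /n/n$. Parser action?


'/' can extend M; shift to build M -> M/N
Action: shift


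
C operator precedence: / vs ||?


'/' is multiplicative (level 10); '||' is logical OR (level 1)
Higher level binds tighter
'/' has higher precedence than '||'


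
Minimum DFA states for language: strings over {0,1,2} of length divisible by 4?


Track length mod 4: states 0..3, accept at 0
Minimal DFA: 4 states


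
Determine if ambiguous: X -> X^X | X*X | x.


'x^x*x' has two parse trees (no precedence encoded between ^ and *)
Ambiguous


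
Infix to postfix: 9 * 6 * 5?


Left to right (same or higher precedence on left)
Postfix: 9 6 * 5 *


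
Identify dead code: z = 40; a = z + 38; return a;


z is read by a's definition; a is returned
No dead code


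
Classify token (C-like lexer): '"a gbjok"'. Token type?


Pattern: double-quoted sequence
Type: STRING_LITERAL


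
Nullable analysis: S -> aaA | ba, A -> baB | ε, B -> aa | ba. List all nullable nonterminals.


A nonterminal is nullable iff some alternative derives ε (directly, or every symbol in it is nullable)
Nullable: {A}


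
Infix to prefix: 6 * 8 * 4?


left-to-right (same/higher precedence on left): tree is (* (* 6 8) 4)
Prefix: * * 6 8 4


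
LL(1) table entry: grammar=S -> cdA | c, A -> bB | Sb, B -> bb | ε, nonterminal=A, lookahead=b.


For [A, b]: 'b' ∈ FIRST(bB)
Entry: A -> bB


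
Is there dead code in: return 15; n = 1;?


statement follows a return and is unreachable
Dead: 'n = 1'


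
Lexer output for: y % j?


Scan left to right, longest-match per lexeme
Tokens: ID(y), OP(%), ID(j)


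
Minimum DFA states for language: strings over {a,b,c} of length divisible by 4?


Track length mod 4: states 0..3, accept at 0
Minimal DFA: 4 states


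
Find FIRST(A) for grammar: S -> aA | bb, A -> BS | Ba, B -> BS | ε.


Per alternative of A: FIRST(BS) = {a, b}; FIRST(Ba) = {a, b}
FIRST(A) = {a, b}


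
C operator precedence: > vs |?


'>' is relational (level 7); '|' is bitwise OR (level 3)
Higher level binds tighter
'>' has higher precedence than '|'


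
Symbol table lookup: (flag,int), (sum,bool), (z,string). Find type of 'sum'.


Lookup 'sum' → type bool


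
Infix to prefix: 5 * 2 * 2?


left-to-right (same/higher precedence on left): tree is (* (* 5 2) 2)
Prefix: * * 5 2 2


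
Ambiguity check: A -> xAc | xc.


balanced x^n…c^n: each string has a unique parse
Unambiguous


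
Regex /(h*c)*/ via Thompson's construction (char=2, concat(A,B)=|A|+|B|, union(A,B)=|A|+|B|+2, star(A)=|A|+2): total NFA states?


Syntax tree has 2 char leaf(s), 0 union(s), 2 star(s)
chars contribute 2×2 = 4; each union adds +2; each star adds +2
Total: 4 + 0 + 4 = 8 states


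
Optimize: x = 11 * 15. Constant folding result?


11 * 15 = 165 at compile time
Optimized: x = 165


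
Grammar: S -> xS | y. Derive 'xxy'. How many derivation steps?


Derivation: S => xS => xxS => xxy
Steps: 3


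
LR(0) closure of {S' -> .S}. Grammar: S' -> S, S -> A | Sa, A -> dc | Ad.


Start: S' -> .S
For each item with dot before a nonterminal B, add B -> .γ for every B-production
Closure: [S' -> .S, S -> .A, S -> .Sa, A -> .dc, A -> .Ad]


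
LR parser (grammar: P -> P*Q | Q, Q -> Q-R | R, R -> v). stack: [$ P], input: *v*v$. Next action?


shift '*' to continue P -> P*Q
Action: shift


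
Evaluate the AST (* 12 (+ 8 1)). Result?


Evaluate inner: (+ 8 1) = 9
Evaluate root: (* 12 9) = 108
Result: 108


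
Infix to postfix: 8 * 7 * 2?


Left to right (same or higher precedence on left)
Postfix: 8 7 * 2 *


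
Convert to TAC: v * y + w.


Break into single-operator statements:
t1 = v * y
t2 = t1 + w


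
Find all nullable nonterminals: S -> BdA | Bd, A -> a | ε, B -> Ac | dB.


A nonterminal is nullable iff some alternative derives ε (directly, or every symbol in it is nullable)
Nullable: {A}


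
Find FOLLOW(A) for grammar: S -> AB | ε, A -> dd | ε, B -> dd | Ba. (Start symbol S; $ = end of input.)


$ ∈ FOLLOW(S). For each A -> αBβ: add FIRST(β)\{ε} to FOLLOW(B); if β nullable, add FOLLOW(A).
FOLLOW(A) = {d}


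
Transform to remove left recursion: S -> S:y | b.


Left-recursive alternatives: S:y; non-recursive: b
Introduce S': S -> bS', S' -> :yS' | ε


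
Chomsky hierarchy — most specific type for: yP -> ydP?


LHS has context (more than one symbol) and |LHS| ≤ |RHS|
Classification: Type 1 (Context-Sensitive)


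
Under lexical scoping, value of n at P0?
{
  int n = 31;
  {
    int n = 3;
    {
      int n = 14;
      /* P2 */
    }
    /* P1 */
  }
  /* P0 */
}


n declared in the same block as P0
n = 31


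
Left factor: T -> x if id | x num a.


Common prefix: 'x'
Factored: T -> x T', T' -> if id | num a


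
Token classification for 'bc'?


Pattern: letter/underscore followed by alphanumerics, not a keyword
Type: IDENTIFIER


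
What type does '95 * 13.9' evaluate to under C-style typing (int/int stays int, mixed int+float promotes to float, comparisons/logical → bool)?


Operand types: int * float
Rule: mixed int/float promotes to float; int/int stays int
Result type: float


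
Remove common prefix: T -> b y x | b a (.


Common prefix: 'b'
Factored: T -> b T', T' -> y x | a (


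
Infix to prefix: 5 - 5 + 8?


left-to-right (same/higher precedence on left): tree is (+ (- 5 5) 8)
Prefix: + - 5 5 8


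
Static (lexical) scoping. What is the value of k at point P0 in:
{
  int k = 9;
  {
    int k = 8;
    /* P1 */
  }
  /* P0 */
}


k declared in the same block as P0
k = 9


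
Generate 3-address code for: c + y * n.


Break into single-operator statements:
t1 = y * n
t2 = c + t1


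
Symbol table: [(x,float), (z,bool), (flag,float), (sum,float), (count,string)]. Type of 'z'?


Lookup 'z' → type bool


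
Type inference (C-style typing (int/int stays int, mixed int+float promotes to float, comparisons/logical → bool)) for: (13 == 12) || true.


Operand types: bool || bool
Rule: logical operators take bool operands and yield bool
Result type: bool


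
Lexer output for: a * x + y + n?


Scan left to right, longest-match per lexeme
Tokens: ID(a), OP(*), ID(x), OP(+), ID(y), OP(+), ID(n)


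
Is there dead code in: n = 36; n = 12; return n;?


first assignment to n is overwritten before any read
Dead: 'n = 36'


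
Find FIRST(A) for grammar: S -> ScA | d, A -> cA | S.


Per alternative of A: FIRST(cA) = {c}; FIRST(S) = {d}
FIRST(A) = {c, d}
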